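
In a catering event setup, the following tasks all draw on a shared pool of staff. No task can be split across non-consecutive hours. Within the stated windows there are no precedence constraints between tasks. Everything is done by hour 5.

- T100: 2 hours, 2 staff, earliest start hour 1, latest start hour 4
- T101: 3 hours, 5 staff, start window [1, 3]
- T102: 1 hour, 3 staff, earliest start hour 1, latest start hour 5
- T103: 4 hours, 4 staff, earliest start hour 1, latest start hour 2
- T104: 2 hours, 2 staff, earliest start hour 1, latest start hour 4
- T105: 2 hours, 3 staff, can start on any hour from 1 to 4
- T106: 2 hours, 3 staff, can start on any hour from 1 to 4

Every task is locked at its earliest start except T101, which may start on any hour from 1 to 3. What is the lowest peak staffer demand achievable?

T101@1: h1:22  h2:19  h3:9  h4:4  h5:0 → peak 22
T101@2: h1:17  h2:19  h3:9  h4:9  h5:0 → peak 19
T101@3: h1:17  h2:14  h3:9  h4:9  h5:5 → peak 17
Best is T101@3, peak 17.

17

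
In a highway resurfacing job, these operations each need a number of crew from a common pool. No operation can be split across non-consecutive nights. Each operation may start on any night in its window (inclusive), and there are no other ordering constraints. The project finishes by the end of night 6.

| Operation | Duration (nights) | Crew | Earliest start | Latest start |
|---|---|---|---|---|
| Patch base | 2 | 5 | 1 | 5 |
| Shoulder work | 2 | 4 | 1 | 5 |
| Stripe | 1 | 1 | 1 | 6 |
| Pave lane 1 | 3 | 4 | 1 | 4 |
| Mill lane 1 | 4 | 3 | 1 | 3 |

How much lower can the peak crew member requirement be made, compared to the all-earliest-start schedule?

Early-start peak: n1:17  n2:16  n3:7  n4:3  n5:0  n6:0 ⇒ 17.
Leveled (Patch base@1, Shoulder work@5, Stripe@3, Pave lane 1@3, Mill lane 1@1): n1:8  n2:8  n3:8  n4:7  n5:8  n6:4 ⇒ 8.
Reduction 17 − 8 = 9.

9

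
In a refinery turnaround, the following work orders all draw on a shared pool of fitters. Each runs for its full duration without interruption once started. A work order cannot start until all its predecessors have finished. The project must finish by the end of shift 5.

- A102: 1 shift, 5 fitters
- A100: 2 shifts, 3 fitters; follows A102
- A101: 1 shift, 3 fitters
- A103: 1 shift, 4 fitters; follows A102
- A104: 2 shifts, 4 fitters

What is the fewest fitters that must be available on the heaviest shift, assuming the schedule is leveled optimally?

Early-start (A102@1, A100@2, A101@1, A103@2, A104@1) gives peak 12: s1:12  s2:11  s3:3  s4:0  s5:0.
Shift A101→2, A103→3, A104→4.
Schedule A102@1, A100@2, A101@2, A103@3, A104@4: s1:5  s2:6  s3:7  s4:4  s5:4 — peak 7.

7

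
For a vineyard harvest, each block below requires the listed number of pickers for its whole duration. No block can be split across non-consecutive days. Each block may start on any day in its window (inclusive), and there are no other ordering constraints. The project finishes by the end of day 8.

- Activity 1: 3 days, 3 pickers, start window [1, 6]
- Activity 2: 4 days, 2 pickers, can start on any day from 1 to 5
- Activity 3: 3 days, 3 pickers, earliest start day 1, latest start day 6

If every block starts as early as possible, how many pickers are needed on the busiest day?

8

Early-start schedule: Activity 1@1, Activity 2@1, Activity 3@1.
Load per day: day 1: 8, day 2: 8, day 3: 8, day 4: 2, day 5: 0, day 6: 0, day 7: 0, day 8: 0.
Peak is 8.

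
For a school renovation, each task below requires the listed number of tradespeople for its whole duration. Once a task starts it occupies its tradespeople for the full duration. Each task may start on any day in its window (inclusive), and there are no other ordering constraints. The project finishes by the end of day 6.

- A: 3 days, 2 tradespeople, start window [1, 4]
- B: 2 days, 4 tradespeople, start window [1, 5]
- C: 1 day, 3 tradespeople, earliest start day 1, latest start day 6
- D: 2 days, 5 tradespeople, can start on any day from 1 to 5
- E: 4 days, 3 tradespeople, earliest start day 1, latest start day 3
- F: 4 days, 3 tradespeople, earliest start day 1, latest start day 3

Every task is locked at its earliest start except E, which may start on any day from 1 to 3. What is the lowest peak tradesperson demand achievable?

E@1: d1:20  d2:17  d3:8  d4:6  d5:0  d6:0 → peak 20
E@2: d1:17  d2:17  d3:8  d4:6  d5:3  d6:0 → peak 17
E@3: d1:17  d2:14  d3:8  d4:6  d5:3  d6:3 → peak 17
Best is E@2, peak 17.

17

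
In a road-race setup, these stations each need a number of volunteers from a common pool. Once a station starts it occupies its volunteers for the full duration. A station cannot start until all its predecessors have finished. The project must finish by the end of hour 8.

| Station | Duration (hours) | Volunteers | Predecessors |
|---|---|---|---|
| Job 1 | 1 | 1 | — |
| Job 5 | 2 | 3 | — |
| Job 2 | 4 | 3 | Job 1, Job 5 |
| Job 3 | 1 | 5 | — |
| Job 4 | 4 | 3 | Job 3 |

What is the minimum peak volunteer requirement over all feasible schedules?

Early-start (Job 1@1, Job 5@1, Job 2@3, Job 3@1, Job 4@2) gives peak 9: h1:9  h2:6  h3:6  h4:6  h5:6  h6:3  h7:0  h8:0.
Shift Job 2→4, Job 3→3, Job 4→4.
Schedule Job 1@1, Job 5@1, Job 2@4, Job 3@3, Job 4@4: h1:4  h2:3  h3:5  h4:6  h5:6  h6:6  h7:6  h8:0 — peak 6.

6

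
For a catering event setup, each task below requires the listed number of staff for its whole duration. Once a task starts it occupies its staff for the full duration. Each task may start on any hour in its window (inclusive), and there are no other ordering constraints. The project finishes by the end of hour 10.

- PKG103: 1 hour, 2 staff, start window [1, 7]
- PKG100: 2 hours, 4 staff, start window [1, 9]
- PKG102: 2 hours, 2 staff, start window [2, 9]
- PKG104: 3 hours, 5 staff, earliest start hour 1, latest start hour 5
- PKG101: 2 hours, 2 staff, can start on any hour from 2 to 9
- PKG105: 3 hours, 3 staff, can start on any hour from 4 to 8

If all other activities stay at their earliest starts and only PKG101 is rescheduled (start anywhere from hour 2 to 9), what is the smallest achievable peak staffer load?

PKG101@2: h1:11  h2:13  h3:9  h4:3  h5:3  h6:3  h7:0  h8:0  h9:0  h10:0 → peak 13
PKG101@3: h1:11  h2:11  h3:9  h4:5  h5:3  h6:3  h7:0  h8:0  h9:0  h10:0 → peak 11
PKG101@4: h1:11  h2:11  h3:7  h4:5  h5:5  h6:3  h7:0  h8:0  h9:0  h10:0 → peak 11
PKG101@5: h1:11  h2:11  h3:7  h4:3  h5:5  h6:5  h7:0  h8:0  h9:0  h10:0 → peak 11
PKG101@6: h1:11  h2:11  h3:7  h4:3  h5:3  h6:5  h7:2  h8:0  h9:0  h10:0 → peak 11
PKG101@7: h1:11  h2:11  h3:7  h4:3  h5:3  h6:3  h7:2  h8:2  h9:0  h10:0 → peak 11
PKG101@8: h1:11  h2:11  h3:7  h4:3  h5:3  h6:3  h7:0  h8:2  h9:2  h10:0 → peak 11
PKG101@9: h1:11  h2:11  h3:7  h4:3  h5:3  h6:3  h7:0  h8:0  h9:2  h10:2 → peak 11
Best is PKG101@3, peak 11.

11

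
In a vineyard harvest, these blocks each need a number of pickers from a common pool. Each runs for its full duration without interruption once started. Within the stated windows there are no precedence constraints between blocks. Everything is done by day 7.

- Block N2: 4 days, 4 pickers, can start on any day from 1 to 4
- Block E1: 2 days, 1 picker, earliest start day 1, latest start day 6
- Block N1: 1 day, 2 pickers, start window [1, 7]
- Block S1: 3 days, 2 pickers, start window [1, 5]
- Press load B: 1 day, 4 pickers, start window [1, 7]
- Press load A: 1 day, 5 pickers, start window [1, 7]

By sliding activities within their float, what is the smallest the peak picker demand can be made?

Early-start (Block N2@1, Block E1@1, Block N1@1, Block S1@1, Press load B@1, Press load A@1) gives peak 18: d1:18  d2:7  d3:6  d4:4  d5:0  d6:0  d7:0.
Shift Block N1→3, Block S1→4, Press load B→5, Press load A→7.
Schedule Block N2@1, Block E1@1, Block N1@3, Block S1@4, Press load B@5, Press load A@7: d1:5  d2:5  d3:6  d4:6  d5:6  d6:2  d7:5 — peak 6.

6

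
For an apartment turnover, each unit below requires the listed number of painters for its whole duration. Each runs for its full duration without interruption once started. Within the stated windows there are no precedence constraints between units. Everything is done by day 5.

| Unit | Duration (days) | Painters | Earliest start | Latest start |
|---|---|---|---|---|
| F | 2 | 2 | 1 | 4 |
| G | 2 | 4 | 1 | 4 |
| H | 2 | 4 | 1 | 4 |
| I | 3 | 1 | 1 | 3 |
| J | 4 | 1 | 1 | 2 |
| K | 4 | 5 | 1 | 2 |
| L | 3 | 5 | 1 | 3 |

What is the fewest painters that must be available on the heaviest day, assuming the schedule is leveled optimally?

Early-start (F@1, G@1, H@1, I@1, J@1, K@1, L@1) gives peak 22: d1:22  d2:22  d3:12  d4:6  d5:0.
Shift G→4, H→4.
Schedule F@1, G@4, H@4, I@1, J@1, K@1, L@1: d1:14  d2:14  d3:12  d4:14  d5:8 — peak 14.

14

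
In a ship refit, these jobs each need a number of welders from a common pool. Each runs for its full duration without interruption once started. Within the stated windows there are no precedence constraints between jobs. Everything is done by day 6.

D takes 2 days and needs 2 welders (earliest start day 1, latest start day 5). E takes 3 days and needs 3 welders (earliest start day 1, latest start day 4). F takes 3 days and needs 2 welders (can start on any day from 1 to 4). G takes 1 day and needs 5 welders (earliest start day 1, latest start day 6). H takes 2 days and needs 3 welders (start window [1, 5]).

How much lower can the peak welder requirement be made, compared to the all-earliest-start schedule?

Early-start peak: d1:15  d2:10  d3:5  d4:0  d5:0  d6:0 ⇒ 15.
Leveled (D@1, E@1, F@3, G@6, H@4): d1:5  d2:5  d3:5  d4:5  d5:5  d6:5 ⇒ 5.
Reduction 15 − 5 = 10.

10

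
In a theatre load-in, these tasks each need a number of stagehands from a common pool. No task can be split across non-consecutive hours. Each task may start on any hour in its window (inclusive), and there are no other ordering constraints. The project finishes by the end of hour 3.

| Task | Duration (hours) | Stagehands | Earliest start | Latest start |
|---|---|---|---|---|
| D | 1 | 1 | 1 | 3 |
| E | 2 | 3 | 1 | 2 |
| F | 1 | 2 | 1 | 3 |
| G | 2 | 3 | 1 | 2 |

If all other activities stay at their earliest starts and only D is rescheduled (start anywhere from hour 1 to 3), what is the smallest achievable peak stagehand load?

8

D@1: h1:9  h2:6  h3:0 → peak 9
D@2: h1:8  h2:7  h3:0 → peak 8
D@3: h1:8  h2:6  h3:1 → peak 8
Best is D@2, peak 8.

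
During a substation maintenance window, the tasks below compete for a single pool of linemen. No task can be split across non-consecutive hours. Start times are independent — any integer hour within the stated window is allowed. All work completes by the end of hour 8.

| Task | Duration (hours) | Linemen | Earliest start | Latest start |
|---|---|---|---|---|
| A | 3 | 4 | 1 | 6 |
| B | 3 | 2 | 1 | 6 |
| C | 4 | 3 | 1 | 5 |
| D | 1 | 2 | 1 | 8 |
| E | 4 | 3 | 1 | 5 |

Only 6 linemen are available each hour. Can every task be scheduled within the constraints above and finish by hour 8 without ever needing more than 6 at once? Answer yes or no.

Schedule A@1, B@1, C@4, D@4, E@5: h1:6  h2:6  h3:6  h4:5  h5:6  h6:6  h7:6  h8:3 — peak 6 ≤ 6.

yes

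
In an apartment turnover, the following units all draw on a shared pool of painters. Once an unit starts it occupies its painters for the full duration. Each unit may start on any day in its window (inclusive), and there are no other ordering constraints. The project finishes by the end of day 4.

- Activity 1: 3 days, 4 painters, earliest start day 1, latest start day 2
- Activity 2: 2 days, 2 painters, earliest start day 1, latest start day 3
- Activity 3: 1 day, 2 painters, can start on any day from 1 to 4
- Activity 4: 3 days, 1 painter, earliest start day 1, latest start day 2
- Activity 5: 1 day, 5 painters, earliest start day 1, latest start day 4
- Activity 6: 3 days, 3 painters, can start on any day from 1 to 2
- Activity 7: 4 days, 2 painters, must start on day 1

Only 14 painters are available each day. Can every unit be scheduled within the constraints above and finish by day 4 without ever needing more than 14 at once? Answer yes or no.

yes

Schedule Activity 1@1, Activity 2@1, Activity 3@1, Activity 4@1, Activity 5@4, Activity 6@2, Activity 7@1: d1:11  d2:12  d3:10  d4:10 — peak 12 ≤ 14.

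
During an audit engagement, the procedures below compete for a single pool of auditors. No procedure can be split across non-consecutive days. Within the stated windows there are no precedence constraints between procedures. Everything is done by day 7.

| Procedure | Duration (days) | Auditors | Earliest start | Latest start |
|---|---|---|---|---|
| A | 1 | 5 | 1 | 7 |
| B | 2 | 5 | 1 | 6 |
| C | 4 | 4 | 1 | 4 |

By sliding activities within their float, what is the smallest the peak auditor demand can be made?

Early-start (A@1, B@1, C@1) gives peak 14: d1:14  d2:9  d3:4  d4:4  d5:0  d6:0  d7:0.
Shift B→2, C→4.
Schedule A@1, B@2, C@4: d1:5  d2:5  d3:5  d4:4  d5:4  d6:4  d7:4 — peak 5.
Total auditor-days = 31 over 7 days ⇒ peak ≥ ⌈31/7⌉ = 5, so 5 is optimal.

5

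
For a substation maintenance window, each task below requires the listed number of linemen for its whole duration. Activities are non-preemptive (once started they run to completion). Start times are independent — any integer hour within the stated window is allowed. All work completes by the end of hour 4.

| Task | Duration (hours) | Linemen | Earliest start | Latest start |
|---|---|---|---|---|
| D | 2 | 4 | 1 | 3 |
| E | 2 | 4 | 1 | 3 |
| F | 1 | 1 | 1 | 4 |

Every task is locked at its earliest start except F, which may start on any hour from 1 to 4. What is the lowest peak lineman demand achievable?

8

F@1: h1:9  h2:8  h3:0  h4:0 → peak 9
F@2: h1:8  h2:9  h3:0  h4:0 → peak 9
F@3: h1:8  h2:8  h3:1  h4:0 → peak 8
F@4: h1:8  h2:8  h3:0  h4:1 → peak 8
Best is F@3, peak 8.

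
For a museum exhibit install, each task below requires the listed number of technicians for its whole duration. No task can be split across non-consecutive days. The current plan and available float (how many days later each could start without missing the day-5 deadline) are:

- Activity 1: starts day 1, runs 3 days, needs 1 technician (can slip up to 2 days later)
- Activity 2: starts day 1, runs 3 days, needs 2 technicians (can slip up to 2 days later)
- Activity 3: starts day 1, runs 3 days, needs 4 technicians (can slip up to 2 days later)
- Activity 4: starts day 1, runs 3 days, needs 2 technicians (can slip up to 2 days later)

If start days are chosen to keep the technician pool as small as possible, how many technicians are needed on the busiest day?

9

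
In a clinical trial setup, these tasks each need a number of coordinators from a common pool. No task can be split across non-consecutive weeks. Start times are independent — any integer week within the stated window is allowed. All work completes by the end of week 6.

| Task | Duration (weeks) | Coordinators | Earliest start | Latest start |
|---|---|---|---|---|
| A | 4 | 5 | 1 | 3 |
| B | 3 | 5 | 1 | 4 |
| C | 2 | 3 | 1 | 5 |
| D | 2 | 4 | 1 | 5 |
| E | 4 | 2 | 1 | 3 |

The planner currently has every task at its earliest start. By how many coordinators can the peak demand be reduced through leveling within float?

Early-start peak: w1:19  w2:19  w3:12  w4:7  w5:0  w6:0 ⇒ 19.
Leveled (A@1, B@1, C@4, D@5, E@1): w1:12  w2:12  w3:12  w4:10  w5:7  w6:4 ⇒ 12.
Reduction 19 − 12 = 7.

7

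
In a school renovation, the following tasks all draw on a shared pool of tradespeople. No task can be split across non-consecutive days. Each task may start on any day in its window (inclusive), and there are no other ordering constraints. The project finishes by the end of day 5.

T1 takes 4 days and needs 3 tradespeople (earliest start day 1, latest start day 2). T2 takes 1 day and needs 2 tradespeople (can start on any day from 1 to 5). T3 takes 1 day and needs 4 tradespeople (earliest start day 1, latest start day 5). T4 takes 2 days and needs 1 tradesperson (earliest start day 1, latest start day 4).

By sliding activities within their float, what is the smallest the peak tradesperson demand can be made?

Early-start (T1@1, T2@1, T3@1, T4@1) gives peak 10: d1:10  d2:4  d3:3  d4:3  d5:0.
Shift T3→5, T4→2.
Schedule T1@1, T2@1, T3@5, T4@2: d1:5  d2:4  d3:4  d4:3  d5:4 — peak 5.

5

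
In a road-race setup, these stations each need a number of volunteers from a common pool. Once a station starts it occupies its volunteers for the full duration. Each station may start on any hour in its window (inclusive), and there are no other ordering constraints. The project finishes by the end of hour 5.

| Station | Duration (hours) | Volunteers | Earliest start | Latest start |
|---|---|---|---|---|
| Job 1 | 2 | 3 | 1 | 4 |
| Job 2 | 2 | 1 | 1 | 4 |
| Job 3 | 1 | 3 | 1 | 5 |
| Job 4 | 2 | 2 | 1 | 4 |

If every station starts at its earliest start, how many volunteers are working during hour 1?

At early start, hour 1 has: Job 1, Job 2, Job 3, Job 4.
Demand: 3 + 1 + 3 + 2 = 9.

9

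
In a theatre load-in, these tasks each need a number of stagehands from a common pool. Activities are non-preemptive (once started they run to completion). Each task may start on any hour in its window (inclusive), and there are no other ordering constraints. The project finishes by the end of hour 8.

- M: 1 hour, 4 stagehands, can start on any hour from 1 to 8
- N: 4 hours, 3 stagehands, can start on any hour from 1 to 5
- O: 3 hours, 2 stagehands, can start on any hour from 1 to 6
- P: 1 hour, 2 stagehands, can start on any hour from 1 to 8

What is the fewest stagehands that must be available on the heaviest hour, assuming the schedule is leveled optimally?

Early-start (M@1, N@1, O@1, P@1) gives peak 11: h1:11  h2:5  h3:5  h4:3  h5:0  h6:0  h7:0  h8:0.
Shift N→2, O→6, P→6.
Schedule M@1, N@2, O@6, P@6: h1:4  h2:3  h3:3  h4:3  h5:3  h6:4  h7:2  h8:2 — peak 4.

4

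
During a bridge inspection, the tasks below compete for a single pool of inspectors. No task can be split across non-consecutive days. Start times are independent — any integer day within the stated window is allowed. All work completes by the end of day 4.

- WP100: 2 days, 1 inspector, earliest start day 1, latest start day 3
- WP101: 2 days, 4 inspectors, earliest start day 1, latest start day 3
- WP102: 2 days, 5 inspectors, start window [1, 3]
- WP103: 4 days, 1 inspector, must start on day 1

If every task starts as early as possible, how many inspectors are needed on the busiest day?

11

Early-start schedule: WP100@1, WP101@1, WP102@1, WP103@1.
Load per day: day 1: 11, day 2: 11, day 3: 1, day 4: 1.
Peak is 11.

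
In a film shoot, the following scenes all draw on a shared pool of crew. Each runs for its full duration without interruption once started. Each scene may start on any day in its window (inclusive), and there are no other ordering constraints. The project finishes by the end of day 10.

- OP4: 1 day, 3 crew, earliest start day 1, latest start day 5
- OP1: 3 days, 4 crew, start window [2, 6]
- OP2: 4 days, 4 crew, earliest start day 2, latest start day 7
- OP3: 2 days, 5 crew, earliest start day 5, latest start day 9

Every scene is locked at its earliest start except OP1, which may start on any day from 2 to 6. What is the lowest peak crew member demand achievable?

OP1@2: d1:3  d2:8  d3:8  d4:8  d5:9  d6:5  d7:0  d8:0  d9:0  d10:0 → peak 9
OP1@3: d1:3  d2:4  d3:8  d4:8  d5:13  d6:5  d7:0  d8:0  d9:0  d10:0 → peak 13
OP1@4: d1:3  d2:4  d3:4  d4:8  d5:13  d6:9  d7:0  d8:0  d9:0  d10:0 → peak 13
OP1@5: d1:3  d2:4  d3:4  d4:4  d5:13  d6:9  d7:4  d8:0  d9:0  d10:0 → peak 13
OP1@6: d1:3  d2:4  d3:4  d4:4  d5:9  d6:9  d7:4  d8:4  d9:0  d10:0 → peak 9
Best is OP1@2, peak 9.

9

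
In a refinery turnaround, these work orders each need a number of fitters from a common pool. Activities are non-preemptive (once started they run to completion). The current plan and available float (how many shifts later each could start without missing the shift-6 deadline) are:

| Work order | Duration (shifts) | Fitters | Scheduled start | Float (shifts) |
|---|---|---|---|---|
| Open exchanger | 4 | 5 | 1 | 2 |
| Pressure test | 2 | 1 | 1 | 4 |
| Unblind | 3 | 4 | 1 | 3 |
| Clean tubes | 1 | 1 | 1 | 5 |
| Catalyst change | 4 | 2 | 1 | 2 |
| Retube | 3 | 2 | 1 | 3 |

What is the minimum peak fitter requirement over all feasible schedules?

11

Early-start (Open exchanger@1, Pressure test@1, Unblind@1, Clean tubes@1, Catalyst change@1, Retube@1) gives peak 15: s1:15  s2:14  s3:13  s4:7  s5:0  s6:0.
Shift Catalyst change→3, Retube→4.
Schedule Open exchanger@1, Pressure test@1, Unblind@1, Clean tubes@1, Catalyst change@3, Retube@4: s1:11  s2:10  s3:11  s4:9  s5:4  s6:4 — peak 11.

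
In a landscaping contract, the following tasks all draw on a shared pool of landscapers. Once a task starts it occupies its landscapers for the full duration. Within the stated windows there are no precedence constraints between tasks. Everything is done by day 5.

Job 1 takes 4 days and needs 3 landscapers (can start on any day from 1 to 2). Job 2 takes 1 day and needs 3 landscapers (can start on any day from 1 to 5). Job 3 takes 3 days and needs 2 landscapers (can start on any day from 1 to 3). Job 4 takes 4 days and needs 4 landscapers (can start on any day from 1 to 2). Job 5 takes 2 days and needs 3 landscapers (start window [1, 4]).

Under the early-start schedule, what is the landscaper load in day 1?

At early start, day 1 has: Job 1, Job 2, Job 3, Job 4, Job 5.
Demand: 3 + 3 + 2 + 4 + 3 = 15.

15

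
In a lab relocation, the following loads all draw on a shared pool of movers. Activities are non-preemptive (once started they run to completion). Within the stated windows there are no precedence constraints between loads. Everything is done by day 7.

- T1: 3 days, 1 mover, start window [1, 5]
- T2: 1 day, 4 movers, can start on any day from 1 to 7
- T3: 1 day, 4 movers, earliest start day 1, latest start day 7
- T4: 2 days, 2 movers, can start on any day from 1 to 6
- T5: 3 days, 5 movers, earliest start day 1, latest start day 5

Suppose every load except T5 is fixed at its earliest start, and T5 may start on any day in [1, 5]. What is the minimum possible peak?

T5@1: d1:16  d2:8  d3:6  d4:0  d5:0  d6:0  d7:0 → peak 16
T5@2: d1:11  d2:8  d3:6  d4:5  d5:0  d6:0  d7:0 → peak 11
T5@3: d1:11  d2:3  d3:6  d4:5  d5:5  d6:0  d7:0 → peak 11
T5@4: d1:11  d2:3  d3:1  d4:5  d5:5  d6:5  d7:0 → peak 11
T5@5: d1:11  d2:3  d3:1  d4:0  d5:5  d6:5  d7:5 → peak 11
Best is T5@2, peak 11.

11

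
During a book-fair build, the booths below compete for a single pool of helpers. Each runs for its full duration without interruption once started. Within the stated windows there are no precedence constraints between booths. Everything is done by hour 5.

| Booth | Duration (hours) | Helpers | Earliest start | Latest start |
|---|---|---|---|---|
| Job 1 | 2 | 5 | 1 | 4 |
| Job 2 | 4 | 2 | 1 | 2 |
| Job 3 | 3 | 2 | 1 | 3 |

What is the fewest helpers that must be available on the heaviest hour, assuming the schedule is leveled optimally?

Early-start (Job 1@1, Job 2@1, Job 3@1) gives peak 9: h1:9  h2:9  h3:4  h4:2  h5:0.
Shift Job 3→3.
Schedule Job 1@1, Job 2@1, Job 3@3: h1:7  h2:7  h3:4  h4:4  h5:2 — peak 7.
No arrangement of the 24 feasible schedules does better.

7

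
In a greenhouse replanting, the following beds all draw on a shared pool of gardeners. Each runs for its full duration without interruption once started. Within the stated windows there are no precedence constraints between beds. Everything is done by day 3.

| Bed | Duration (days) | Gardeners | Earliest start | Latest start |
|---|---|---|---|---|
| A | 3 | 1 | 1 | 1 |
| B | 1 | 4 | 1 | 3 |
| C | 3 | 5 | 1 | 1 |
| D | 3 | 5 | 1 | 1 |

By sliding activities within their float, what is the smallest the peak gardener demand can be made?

Schedule A@1, B@1, C@1, D@1: d1:15  d2:11  d3:11 — peak 15.
No arrangement of the 3 feasible schedules does better.

15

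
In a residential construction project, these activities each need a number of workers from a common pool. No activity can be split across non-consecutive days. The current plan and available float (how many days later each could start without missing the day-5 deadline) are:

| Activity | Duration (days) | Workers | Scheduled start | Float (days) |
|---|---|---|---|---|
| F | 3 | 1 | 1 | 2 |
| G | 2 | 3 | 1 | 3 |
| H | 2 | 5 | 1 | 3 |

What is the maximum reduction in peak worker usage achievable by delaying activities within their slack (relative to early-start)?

4

Early-start peak: d1:9  d2:9  d3:1  d4:0  d5:0 ⇒ 9.
Leveled (F@1, G@1, H@4): d1:4  d2:4  d3:1  d4:5  d5:5 ⇒ 5.
Reduction 9 − 5 = 4.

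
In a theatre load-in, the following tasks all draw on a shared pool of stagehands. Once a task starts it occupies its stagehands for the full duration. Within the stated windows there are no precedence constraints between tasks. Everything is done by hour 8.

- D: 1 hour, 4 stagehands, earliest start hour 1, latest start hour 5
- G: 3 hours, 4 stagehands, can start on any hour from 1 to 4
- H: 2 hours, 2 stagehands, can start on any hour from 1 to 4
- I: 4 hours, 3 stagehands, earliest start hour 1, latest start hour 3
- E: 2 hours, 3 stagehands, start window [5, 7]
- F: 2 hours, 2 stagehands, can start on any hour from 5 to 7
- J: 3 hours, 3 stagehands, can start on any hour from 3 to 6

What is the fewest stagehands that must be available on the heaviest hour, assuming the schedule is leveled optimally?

Early-start (D@1, G@1, H@1, I@1, E@5, F@5, J@3) gives peak 13: h1:13  h2:9  h3:10  h4:6  h5:8  h6:5  h7:0  h8:0.
Shift H→4, I→2, F→6, J→6.
Schedule D@1, G@1, H@4, I@2, E@5, F@6, J@6: h1:8  h2:7  h3:7  h4:5  h5:8  h6:8  h7:5  h8:3 — peak 8.

8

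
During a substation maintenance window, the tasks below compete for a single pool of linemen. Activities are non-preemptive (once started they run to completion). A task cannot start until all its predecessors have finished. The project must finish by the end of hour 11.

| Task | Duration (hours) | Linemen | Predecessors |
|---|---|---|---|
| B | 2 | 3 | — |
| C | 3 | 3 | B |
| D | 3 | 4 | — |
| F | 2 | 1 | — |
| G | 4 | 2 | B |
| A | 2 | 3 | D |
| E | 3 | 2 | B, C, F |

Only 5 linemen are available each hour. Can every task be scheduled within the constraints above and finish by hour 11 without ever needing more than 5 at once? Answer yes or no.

yes

Schedule B@1, C@6, D@3, F@1, G@6, A@10, E@9: h1:4  h2:4  h3:4  h4:4  h5:4  h6:5  h7:5  h8:5  h9:4  h10:5  h11:5 — peak 5 ≤ 5.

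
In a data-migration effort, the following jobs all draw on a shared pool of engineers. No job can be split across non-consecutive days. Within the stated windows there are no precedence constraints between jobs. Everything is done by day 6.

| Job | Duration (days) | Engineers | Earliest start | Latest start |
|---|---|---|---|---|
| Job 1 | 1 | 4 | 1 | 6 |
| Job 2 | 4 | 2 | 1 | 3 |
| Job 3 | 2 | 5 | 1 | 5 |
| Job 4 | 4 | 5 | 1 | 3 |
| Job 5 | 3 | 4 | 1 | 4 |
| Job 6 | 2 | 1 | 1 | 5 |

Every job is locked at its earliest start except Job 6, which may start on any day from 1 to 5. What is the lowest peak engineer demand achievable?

20

Job 6@1: d1:21  d2:17  d3:11  d4:7  d5:0  d6:0 → peak 21
Job 6@2: d1:20  d2:17  d3:12  d4:7  d5:0  d6:0 → peak 20
Job 6@3: d1:20  d2:16  d3:12  d4:8  d5:0  d6:0 → peak 20
Job 6@4: d1:20  d2:16  d3:11  d4:8  d5:1  d6:0 → peak 20
Job 6@5: d1:20  d2:16  d3:11  d4:7  d5:1  d6:1 → peak 20
Best is Job 6@2, peak 20.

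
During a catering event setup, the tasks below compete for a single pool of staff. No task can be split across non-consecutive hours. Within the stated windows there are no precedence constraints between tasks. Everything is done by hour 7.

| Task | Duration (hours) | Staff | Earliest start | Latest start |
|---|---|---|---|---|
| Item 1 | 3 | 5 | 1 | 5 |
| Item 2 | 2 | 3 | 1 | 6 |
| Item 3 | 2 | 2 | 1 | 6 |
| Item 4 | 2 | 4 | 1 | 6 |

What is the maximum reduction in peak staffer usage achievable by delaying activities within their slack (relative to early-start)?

Early-start peak: h1:14  h2:14  h3:5  h4:0  h5:0  h6:0  h7:0 ⇒ 14.
Leveled (Item 1@1, Item 2@4, Item 3@4, Item 4@6): h1:5  h2:5  h3:5  h4:5  h5:5  h6:4  h7:4 ⇒ 5.
Reduction 14 − 5 = 9.

9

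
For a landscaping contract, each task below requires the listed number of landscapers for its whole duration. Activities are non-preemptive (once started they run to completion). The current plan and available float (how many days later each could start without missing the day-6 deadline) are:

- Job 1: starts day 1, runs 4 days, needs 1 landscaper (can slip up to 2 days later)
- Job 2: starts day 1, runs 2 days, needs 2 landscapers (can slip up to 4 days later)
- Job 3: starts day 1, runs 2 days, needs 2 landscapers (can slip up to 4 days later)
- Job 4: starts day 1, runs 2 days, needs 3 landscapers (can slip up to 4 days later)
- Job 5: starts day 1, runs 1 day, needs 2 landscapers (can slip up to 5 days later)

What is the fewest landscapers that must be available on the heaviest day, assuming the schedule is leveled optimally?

Early-start (Job 1@1, Job 2@1, Job 3@1, Job 4@1, Job 5@1) gives peak 10: d1:10  d2:8  d3:1  d4:1  d5:0  d6:0.
Shift Job 3→5, Job 4→3, Job 5→5.
Schedule Job 1@1, Job 2@1, Job 3@5, Job 4@3, Job 5@5: d1:3  d2:3  d3:4  d4:4  d5:4  d6:2 — peak 4.
Total landscaper-days = 20 over 6 days ⇒ peak ≥ ⌈20/6⌉ = 4, so 4 is optimal.

4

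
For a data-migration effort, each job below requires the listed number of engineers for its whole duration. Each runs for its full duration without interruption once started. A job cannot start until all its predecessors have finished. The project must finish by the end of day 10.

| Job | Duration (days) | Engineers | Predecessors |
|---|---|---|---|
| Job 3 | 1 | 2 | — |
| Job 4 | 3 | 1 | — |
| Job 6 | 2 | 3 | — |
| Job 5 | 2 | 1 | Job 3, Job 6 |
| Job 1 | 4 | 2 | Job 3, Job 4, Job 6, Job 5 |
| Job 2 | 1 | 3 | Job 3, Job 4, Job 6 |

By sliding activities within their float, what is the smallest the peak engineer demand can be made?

3

Early-start (Job 3@1, Job 4@1, Job 6@1, Job 5@3, Job 1@5, Job 2@4) gives peak 6: d1:6  d2:4  d3:2  d4:4  d5:2  d6:2  d7:2  d8:2  d9:0  d10:0.
Shift Job 3→3, Job 4→3, Job 5→4, Job 1→6, Job 2→10.
Schedule Job 3@3, Job 4@3, Job 6@1, Job 5@4, Job 1@6, Job 2@10: d1:3  d2:3  d3:3  d4:2  d5:2  d6:2  d7:2  d8:2  d9:2  d10:3 — peak 3.
Total engineer-days = 24 over 10 days ⇒ peak ≥ ⌈24/10⌉ = 3, so 3 is optimal.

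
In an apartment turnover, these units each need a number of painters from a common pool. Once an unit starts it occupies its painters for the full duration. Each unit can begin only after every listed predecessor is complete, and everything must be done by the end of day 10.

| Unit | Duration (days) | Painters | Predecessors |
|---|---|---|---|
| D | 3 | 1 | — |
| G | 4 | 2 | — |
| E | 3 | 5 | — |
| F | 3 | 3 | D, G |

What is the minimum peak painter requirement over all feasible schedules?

5

Early-start (D@1, G@1, E@1, F@5) gives peak 8: d1:8  d2:8  d3:8  d4:2  d5:3  d6:3  d7:3  d8:0  d9:0  d10:0.
Shift E→5, F→8.
Schedule D@1, G@1, E@5, F@8: d1:3  d2:3  d3:3  d4:2  d5:5  d6:5  d7:5  d8:3  d9:3  d10:3 — peak 5.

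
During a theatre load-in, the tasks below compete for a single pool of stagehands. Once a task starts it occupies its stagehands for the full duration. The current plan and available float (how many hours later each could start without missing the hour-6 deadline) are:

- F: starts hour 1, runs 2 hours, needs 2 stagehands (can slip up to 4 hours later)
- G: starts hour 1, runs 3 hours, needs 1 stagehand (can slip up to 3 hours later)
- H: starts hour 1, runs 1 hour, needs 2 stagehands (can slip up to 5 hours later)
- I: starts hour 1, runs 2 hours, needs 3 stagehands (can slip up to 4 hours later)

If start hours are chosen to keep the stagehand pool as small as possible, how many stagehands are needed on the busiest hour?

3

Early-start (F@1, G@1, H@1, I@1) gives peak 8: h1:8  h2:6  h3:1  h4:0  h5:0  h6:0.
Shift H→3, I→4.
Schedule F@1, G@1, H@3, I@4: h1:3  h2:3  h3:3  h4:3  h5:3  h6:0 — peak 3.
Total stagehand-hours = 15 over 6 hours ⇒ peak ≥ ⌈15/6⌉ = 3, so 3 is optimal.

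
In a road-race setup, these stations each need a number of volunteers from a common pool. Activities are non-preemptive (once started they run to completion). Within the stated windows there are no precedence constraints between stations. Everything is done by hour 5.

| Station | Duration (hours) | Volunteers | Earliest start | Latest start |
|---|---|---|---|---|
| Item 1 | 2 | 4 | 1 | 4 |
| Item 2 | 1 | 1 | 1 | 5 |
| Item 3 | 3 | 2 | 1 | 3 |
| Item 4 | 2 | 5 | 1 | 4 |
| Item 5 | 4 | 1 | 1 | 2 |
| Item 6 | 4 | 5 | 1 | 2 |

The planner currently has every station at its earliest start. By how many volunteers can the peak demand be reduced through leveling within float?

Early-start peak: h1:18  h2:17  h3:8  h4:6  h5:0 ⇒ 18.
Leveled (Item 1@1, Item 2@1, Item 3@1, Item 4@4, Item 5@1, Item 6@2): h1:8  h2:12  h3:8  h4:11  h5:10 ⇒ 12.
Reduction 18 − 12 = 6.

6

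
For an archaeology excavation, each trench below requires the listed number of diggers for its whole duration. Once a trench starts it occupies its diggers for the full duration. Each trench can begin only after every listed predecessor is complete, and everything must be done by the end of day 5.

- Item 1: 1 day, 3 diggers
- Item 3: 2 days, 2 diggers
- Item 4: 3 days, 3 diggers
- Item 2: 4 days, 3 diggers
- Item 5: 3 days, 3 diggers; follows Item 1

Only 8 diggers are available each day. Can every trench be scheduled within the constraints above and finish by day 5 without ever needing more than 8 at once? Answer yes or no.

no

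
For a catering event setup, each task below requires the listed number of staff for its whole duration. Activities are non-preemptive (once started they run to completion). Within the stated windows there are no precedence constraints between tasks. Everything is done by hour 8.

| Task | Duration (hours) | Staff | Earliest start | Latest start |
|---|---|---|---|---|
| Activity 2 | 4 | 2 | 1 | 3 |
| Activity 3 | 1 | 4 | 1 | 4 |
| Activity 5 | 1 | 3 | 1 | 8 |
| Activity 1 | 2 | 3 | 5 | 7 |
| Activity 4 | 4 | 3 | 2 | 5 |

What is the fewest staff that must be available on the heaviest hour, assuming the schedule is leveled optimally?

5

Early-start (Activity 2@1, Activity 3@1, Activity 5@1, Activity 1@5, Activity 4@2) gives peak 9: h1:9  h2:5  h3:5  h4:5  h5:6  h6:3  h7:0  h8:0.
Shift Activity 2→2, Activity 5→2, Activity 1→7, Activity 4→3.
Schedule Activity 2@2, Activity 3@1, Activity 5@2, Activity 1@7, Activity 4@3: h1:4  h2:5  h3:5  h4:5  h5:5  h6:3  h7:3  h8:3 — peak 5.
Total staffer-hours = 33 over 8 hours ⇒ peak ≥ ⌈33/8⌉ = 5, so 5 is optimal.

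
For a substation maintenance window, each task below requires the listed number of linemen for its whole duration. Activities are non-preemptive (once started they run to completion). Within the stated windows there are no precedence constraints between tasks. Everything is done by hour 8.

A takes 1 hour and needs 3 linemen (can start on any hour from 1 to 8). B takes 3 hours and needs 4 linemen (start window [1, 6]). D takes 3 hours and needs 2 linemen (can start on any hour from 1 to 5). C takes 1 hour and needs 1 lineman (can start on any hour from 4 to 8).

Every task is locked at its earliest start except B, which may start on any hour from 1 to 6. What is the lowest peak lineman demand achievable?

5

B@1: h1:9  h2:6  h3:6  h4:1  h5:0  h6:0  h7:0  h8:0 → peak 9
B@2: h1:5  h2:6  h3:6  h4:5  h5:0  h6:0  h7:0  h8:0 → peak 6
B@3: h1:5  h2:2  h3:6  h4:5  h5:4  h6:0  h7:0  h8:0 → peak 6
B@4: h1:5  h2:2  h3:2  h4:5  h5:4  h6:4  h7:0  h8:0 → peak 5
B@5: h1:5  h2:2  h3:2  h4:1  h5:4  h6:4  h7:4  h8:0 → peak 5
B@6: h1:5  h2:2  h3:2  h4:1  h5:0  h6:4  h7:4  h8:4 → peak 5
Best is B@4, peak 5.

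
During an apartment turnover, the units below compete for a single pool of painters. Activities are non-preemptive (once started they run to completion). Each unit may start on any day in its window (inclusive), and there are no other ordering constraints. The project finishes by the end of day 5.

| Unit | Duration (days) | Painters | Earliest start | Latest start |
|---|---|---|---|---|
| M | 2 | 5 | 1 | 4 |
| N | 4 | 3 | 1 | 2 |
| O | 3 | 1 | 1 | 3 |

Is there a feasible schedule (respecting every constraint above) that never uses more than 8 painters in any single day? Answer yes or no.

Schedule M@1, N@1, O@3: d1:8  d2:8  d3:4  d4:4  d5:1 — peak 8 ≤ 8.

yes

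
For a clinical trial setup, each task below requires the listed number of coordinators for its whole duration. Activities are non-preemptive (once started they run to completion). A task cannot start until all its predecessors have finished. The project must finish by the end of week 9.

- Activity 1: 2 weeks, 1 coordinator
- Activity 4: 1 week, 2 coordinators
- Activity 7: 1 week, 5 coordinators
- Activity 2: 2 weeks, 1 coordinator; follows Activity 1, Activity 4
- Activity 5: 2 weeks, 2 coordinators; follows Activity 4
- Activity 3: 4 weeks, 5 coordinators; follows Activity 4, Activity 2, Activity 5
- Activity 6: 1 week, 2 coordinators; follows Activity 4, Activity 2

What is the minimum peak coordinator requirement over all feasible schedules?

Early-start (Activity 1@1, Activity 4@1, Activity 7@1, Activity 2@3, Activity 5@2, Activity 3@5, Activity 6@5) gives peak 8: w1:8  w2:3  w3:3  w4:1  w5:7  w6:5  w7:5  w8:5  w9:0.
Shift Activity 7→2, Activity 5→3, Activity 6→9.
Schedule Activity 1@1, Activity 4@1, Activity 7@2, Activity 2@3, Activity 5@3, Activity 3@5, Activity 6@9: w1:3  w2:6  w3:3  w4:3  w5:5  w6:5  w7:5  w8:5  w9:2 — peak 6.

6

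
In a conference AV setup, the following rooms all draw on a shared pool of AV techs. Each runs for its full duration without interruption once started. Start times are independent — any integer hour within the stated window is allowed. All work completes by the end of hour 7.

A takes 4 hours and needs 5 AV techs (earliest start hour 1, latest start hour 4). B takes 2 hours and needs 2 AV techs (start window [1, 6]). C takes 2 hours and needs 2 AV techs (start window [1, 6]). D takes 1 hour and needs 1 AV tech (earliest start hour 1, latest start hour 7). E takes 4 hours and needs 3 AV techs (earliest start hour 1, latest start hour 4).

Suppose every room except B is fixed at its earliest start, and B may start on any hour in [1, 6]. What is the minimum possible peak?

B@1: h1:13  h2:12  h3:8  h4:8  h5:0  h6:0  h7:0 → peak 13
B@2: h1:11  h2:12  h3:10  h4:8  h5:0  h6:0  h7:0 → peak 12
B@3: h1:11  h2:10  h3:10  h4:10  h5:0  h6:0  h7:0 → peak 11
B@4: h1:11  h2:10  h3:8  h4:10  h5:2  h6:0  h7:0 → peak 11
B@5: h1:11  h2:10  h3:8  h4:8  h5:2  h6:2  h7:0 → peak 11
B@6: h1:11  h2:10  h3:8  h4:8  h5:0  h6:2  h7:2 → peak 11
Best is B@3, peak 11.

11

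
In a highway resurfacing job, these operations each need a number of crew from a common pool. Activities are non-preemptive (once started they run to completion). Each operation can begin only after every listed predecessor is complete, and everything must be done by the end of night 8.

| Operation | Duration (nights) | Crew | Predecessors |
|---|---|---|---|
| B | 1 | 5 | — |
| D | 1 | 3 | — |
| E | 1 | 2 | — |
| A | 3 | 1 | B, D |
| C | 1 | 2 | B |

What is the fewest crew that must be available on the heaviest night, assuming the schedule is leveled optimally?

Early-start (B@1, D@1, E@1, A@2, C@2) gives peak 10: n1:10  n2:3  n3:1  n4:1  n5:0  n6:0  n7:0  n8:0.
Shift D→2, E→2, A→3, C→3.
Schedule B@1, D@2, E@2, A@3, C@3: n1:5  n2:5  n3:3  n4:1  n5:1  n6:0  n7:0  n8:0 — peak 5.

5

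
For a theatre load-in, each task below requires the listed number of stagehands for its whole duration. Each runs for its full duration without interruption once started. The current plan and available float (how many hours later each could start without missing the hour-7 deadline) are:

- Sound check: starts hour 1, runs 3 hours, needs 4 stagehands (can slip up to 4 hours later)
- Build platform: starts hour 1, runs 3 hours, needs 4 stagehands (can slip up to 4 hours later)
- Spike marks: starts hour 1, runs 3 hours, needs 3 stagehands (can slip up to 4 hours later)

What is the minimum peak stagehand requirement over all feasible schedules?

Early-start (Sound check@1, Build platform@1, Spike marks@1) gives peak 11: h1:11  h2:11  h3:11  h4:0  h5:0  h6:0  h7:0.
Shift Build platform→4.
Schedule Sound check@1, Build platform@4, Spike marks@1: h1:7  h2:7  h3:7  h4:4  h5:4  h6:4  h7:0 — peak 7.

7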